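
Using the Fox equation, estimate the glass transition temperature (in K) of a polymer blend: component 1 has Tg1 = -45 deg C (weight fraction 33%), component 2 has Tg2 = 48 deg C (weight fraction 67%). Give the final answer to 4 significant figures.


1/Tg = w1/Tg1 + w2/Tg2 (in Kelvin)
Tg1 = 228.15 K, Tg2 = 321.15 K
1/Tg = 0.33/228.15 + 0.67/321.15
Tg = 283.1 K


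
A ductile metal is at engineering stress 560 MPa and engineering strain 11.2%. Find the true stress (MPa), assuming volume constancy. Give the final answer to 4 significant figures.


sigma_true = sigma_eng * (1 + epsilon_eng)
sigma_true = 560 * (1 + 0.112)
sigma_true = 622.7 MPa


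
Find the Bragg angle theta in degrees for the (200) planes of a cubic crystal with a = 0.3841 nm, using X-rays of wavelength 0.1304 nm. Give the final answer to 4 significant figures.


d = a / sqrt(h^2+k^2+l^2)
d = 0.3841 / sqrt(4) = 0.19205 nm
lambda = 2*d*sin(theta)  =>  sin(theta) = lambda / (2*d)
sin(theta) = 0.1304 / (2 * 0.19205) = 0.339495
theta = 19.85 deg


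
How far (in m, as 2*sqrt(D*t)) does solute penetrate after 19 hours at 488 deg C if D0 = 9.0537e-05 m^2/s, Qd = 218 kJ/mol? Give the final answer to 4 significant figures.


Step 1: D = D0 * exp(-Qd/(R*T))
T = 761.15 K
D = 9.0537e-05 * exp(-218e3 / (8.314 * 761.15)) = 9.90442e-20 m^2/s
Step 2: L = 2*sqrt(D*t)
t = 19 h = 68400 s
L = 2*sqrt(9.90442e-20 * 68400) = 1.646e-07 m


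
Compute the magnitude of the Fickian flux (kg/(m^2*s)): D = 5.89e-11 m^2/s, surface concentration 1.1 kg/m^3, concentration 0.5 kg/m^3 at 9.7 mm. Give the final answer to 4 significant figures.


J = -D * (dC/dx) = D * (C1 - C2) / dx
J = 5.89e-11 * (1.1 - 0.5) / 9.7e-03
J = 3.643e-09 kg/(m^2*s)


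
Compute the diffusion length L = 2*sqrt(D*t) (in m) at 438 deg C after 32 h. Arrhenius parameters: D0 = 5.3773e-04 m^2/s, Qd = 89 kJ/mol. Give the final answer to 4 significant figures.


Step 1: D = D0 * exp(-Qd/(R*T))
T = 711.15 K
D = 5.3773e-04 * exp(-89e3 / (8.314 * 711.15)) = 1.56025e-10 m^2/s
Step 2: L = 2*sqrt(D*t)
t = 32 h = 115200 s
L = 2*sqrt(1.56025e-10 * 115200) = 8.479e-03 m


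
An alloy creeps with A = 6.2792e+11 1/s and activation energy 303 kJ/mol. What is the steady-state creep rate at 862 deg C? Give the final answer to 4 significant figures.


rate = A * exp(-Q / (R*T))
T = 862 + 273.15 = 1135.15 K
rate = 6.2792e+11 * exp(-303e3 / (8.314 * 1135.15))
rate = 7.156e-03 1/s


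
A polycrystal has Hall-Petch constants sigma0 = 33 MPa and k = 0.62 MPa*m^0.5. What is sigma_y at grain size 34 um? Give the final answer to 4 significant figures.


sigma_y = sigma0 + k / sqrt(d)
d = 34 um = 3.4e-05 m
sigma_y = 33 + 0.62 / sqrt(3.4e-05)
sigma_y = 139.3 MPa


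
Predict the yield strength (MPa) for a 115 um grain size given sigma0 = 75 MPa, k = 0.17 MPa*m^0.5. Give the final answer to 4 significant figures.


sigma_y = sigma0 + k / sqrt(d)
d = 115 um = 1.15e-04 m
sigma_y = 75 + 0.17 / sqrt(1.15e-04)
sigma_y = 90.85 MPa


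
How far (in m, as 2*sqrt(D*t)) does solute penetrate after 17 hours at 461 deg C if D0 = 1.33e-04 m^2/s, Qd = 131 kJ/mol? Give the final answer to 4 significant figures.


Step 1: D = D0 * exp(-Qd/(R*T))
T = 734.15 K
D = 1.33e-04 * exp(-131e3 / (8.314 * 734.15)) = 6.35168e-14 m^2/s
Step 2: L = 2*sqrt(D*t)
t = 17 h = 61200 s
L = 2*sqrt(6.35168e-14 * 61200) = 1.247e-04 m


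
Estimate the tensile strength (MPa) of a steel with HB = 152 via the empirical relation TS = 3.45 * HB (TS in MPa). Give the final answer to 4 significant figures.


TS (MPa) = 3.45 * HB
TS = 3.45 * 152
TS = 524.4 MPa


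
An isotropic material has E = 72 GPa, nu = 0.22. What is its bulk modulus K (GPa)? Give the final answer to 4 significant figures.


K = E / (3*(1-2*nu))
K = 72 / (3*(1-2*0.22))
K = 42.86 GPa


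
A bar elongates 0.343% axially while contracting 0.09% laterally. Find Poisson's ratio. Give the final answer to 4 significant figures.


nu = -epsilon_lat / epsilon_axial
Lateral strain is contraction (negative), so using magnitudes:
nu = 0.09 / 0.343
nu = 0.2624


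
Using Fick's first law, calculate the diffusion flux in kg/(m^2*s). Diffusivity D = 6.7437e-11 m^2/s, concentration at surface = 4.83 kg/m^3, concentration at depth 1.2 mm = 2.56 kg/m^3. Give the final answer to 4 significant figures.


J = -D * (dC/dx) = D * (C1 - C2) / dx
J = 6.7437e-11 * (4.83 - 2.56) / 1.2e-03
J = 1.276e-07 kg/(m^2*s)


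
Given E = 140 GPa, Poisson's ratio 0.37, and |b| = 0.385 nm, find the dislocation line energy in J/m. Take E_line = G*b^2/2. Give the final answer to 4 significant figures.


Step 1: G = E / (2*(1+nu))
G = 140 / (2*(1+0.37)) = 51.0949 GPa = 5.10949e+10 Pa
Step 2: E_line = G*b^2/2
b = 0.385 nm = 3.85e-10 m
E_line = 0.5 * 5.10949e+10 * (3.85e-10)^2 = 3.787e-09 J/m


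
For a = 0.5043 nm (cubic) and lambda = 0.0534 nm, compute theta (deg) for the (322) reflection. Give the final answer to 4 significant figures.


d = a / sqrt(h^2+k^2+l^2)
d = 0.5043 / sqrt(17) = 0.122311 nm
lambda = 2*d*sin(theta)  =>  sin(theta) = lambda / (2*d)
sin(theta) = 0.0534 / (2 * 0.122311) = 0.218296
theta = 12.61 deg


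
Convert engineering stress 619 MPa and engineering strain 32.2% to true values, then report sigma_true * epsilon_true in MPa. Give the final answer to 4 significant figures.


sigma_true = sigma_eng * (1 + epsilon_eng)
sigma_true = 619 * (1 + 0.322) = 818.318 MPa
epsilon_true = ln(1 + epsilon_eng)
epsilon_true = ln(1 + 0.322) = 0.279146
sigma_true * epsilon_true = 818.318 * 0.279146 = 228.4 MPa


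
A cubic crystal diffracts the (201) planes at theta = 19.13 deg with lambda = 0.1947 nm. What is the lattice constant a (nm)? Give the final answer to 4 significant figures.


d = lambda / (2*sin(theta))
d = 0.1947 / (2*sin(19.13 deg))
d = 0.297059 nm
a = d * sqrt(h^2+k^2+l^2) = 0.297059 * sqrt(5)
a = 0.6642 nm


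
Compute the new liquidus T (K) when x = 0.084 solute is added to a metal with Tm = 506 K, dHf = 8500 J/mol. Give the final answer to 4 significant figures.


dT = R*Tm^2*x / dHf
dT = 8.314 * 506^2 * 0.084 / 8500
dT = 21.0364 K
T_new = 506 - 21.0364 = 485 K


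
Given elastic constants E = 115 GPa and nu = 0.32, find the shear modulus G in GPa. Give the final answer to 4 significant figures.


G = E / (2*(1+nu))
G = 115 / (2*(1+0.32))
G = 43.56 GPa


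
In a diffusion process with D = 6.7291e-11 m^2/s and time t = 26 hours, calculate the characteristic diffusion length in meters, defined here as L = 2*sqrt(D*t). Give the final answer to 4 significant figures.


t = 26 hr = 93600 s
Diffusion length = 2*sqrt(D*t)
= 2*sqrt(6.7291e-11 * 93600)
= 5.019e-03 m


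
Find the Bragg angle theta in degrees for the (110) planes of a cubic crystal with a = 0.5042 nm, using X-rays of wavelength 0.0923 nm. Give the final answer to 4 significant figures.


d = a / sqrt(h^2+k^2+l^2)
d = 0.5042 / sqrt(2) = 0.356523 nm
lambda = 2*d*sin(theta)  =>  sin(theta) = lambda / (2*d)
sin(theta) = 0.0923 / (2 * 0.356523) = 0.129445
theta = 7.437 deg


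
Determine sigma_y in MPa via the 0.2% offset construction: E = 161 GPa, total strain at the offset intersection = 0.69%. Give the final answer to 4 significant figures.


Offset strain = 0.002
Elastic strain at yield = total_strain - offset = 6.9e-03 - 0.002 = 4.9e-03
sigma_y = E * elastic_strain = 161000 * 4.9e-03
sigma_y = 788.9 MPa


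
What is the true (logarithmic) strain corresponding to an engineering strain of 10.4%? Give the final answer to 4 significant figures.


epsilon_true = ln(1 + epsilon_eng)
epsilon_true = ln(1 + 0.104)
epsilon_true = 0.09894


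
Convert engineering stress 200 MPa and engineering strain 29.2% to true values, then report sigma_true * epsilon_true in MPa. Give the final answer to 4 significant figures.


sigma_true = sigma_eng * (1 + epsilon_eng)
sigma_true = 200 * (1 + 0.292) = 258.4 MPa
epsilon_true = ln(1 + epsilon_eng)
epsilon_true = ln(1 + 0.292) = 0.256191
sigma_true * epsilon_true = 258.4 * 0.256191 = 66.2 MPa


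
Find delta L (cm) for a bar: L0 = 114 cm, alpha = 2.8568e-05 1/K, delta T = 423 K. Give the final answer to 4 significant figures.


dL = L0 * alpha * dT
dL = 114 * 2.8568e-05 * 423
dL = 1.378 cm


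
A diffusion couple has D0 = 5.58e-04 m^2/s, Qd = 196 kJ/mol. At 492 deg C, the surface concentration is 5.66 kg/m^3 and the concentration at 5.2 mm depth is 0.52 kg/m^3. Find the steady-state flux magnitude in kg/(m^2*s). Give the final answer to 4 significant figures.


Step 1: D = D0 * exp(-Qd/(R*T))
T = 492 + 273.15 = 765.15 K
D = 5.58e-04 * exp(-196e3 / (8.314 * 765.15)) = 2.32157e-17 m^2/s
Step 2: J = D * (C1 - C2) / dx
J = 2.32157e-17 * (5.66 - 0.52) / 5.2e-03
J = 2.295e-14 kg/(m^2*s)


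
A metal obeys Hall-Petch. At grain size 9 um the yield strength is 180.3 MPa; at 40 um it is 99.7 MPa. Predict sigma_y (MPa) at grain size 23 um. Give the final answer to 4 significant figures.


sigma_y = sigma0 + k / sqrt(d)
1/sqrt(d1) = 1/sqrt(9e-06) = 333.333;  1/sqrt(d2) = 158.114
k = (sigma1 - sigma2) / (1/sqrt(d1) - 1/sqrt(d2)) = (180.3 - 99.7) / (333.333 - 158.114) = 0.459995 MPa*m^0.5
sigma0 = sigma1 - k/sqrt(d1) = 180.3 - 0.459995*333.333 = 26.9685 MPa
sigma_y(d3) = 26.9685 + 0.459995 / sqrt(2.3e-05) = 122.9 MPa


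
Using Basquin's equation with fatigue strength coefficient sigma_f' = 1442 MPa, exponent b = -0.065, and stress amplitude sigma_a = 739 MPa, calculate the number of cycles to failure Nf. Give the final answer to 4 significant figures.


sigma_a = sigma_f' * (2*Nf)^b
2*Nf = (sigma_a / sigma_f')^(1/b)
2*Nf = (739 / 1442)^(1/-0.065)
2*Nf = 29273.5
Nf = 14640 cycles


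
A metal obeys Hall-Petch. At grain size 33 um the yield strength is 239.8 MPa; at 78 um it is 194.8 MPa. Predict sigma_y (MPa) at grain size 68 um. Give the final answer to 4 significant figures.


sigma_y = sigma0 + k / sqrt(d)
1/sqrt(d1) = 1/sqrt(3.3e-05) = 174.078;  1/sqrt(d2) = 113.228
k = (sigma1 - sigma2) / (1/sqrt(d1) - 1/sqrt(d2)) = (239.8 - 194.8) / (174.078 - 113.228) = 0.739524 MPa*m^0.5
sigma0 = sigma1 - k/sqrt(d1) = 239.8 - 0.739524*174.078 = 111.065 MPa
sigma_y(d3) = 111.065 + 0.739524 / sqrt(6.8e-05) = 200.7 MPa


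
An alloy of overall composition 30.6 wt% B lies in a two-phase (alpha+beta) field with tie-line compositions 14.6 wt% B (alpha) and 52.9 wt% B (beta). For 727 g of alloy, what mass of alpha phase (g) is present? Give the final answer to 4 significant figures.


f_alpha = (C_beta - C0) / (C_beta - C_alpha)
f_alpha = (52.9 - 30.6) / (52.9 - 14.6) = 0.582245
m_alpha = f_alpha * m_total = 0.582245 * 727 = 423.3 g


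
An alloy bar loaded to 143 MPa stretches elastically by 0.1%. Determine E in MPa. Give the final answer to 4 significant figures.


E = sigma / epsilon
epsilon = 0.1% = 1e-03
E = 143 / 1e-03
E = 143000 MPa


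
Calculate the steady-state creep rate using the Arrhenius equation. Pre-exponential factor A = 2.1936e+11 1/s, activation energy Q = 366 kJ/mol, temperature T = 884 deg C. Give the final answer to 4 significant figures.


rate = A * exp(-Q / (R*T))
T = 884 + 273.15 = 1157.15 K
rate = 2.1936e+11 * exp(-366e3 / (8.314 * 1157.15))
rate = 6.592e-06 1/s


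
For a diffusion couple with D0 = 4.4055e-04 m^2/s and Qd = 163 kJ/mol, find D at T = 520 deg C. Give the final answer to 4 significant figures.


D = D0 * exp(-Qd / (R*T))
T = 793.15 K
D = 4.4055e-04 * exp(-163e3 / (8.314 * 793.15))
D = 8.107e-15 m^2/s


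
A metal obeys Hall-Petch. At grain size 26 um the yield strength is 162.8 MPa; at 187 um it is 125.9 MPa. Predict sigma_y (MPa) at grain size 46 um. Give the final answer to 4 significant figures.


sigma_y = sigma0 + k / sqrt(d)
1/sqrt(d1) = 1/sqrt(2.6e-05) = 196.116;  1/sqrt(d2) = 73.1272
k = (sigma1 - sigma2) / (1/sqrt(d1) - 1/sqrt(d2)) = (162.8 - 125.9) / (196.116 - 73.1272) = 0.300027 MPa*m^0.5
sigma0 = sigma1 - k/sqrt(d1) = 162.8 - 0.300027*196.116 = 103.96 MPa
sigma_y(d3) = 103.96 + 0.300027 / sqrt(4.6e-05) = 148.2 MPa


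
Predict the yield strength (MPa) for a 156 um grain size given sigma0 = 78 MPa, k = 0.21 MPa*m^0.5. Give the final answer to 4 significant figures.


sigma_y = sigma0 + k / sqrt(d)
d = 156 um = 1.56e-04 m
sigma_y = 78 + 0.21 / sqrt(1.56e-04)
sigma_y = 94.81 MPa


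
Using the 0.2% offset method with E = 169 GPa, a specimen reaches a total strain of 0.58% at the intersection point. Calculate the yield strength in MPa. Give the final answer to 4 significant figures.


Offset strain = 0.002
Elastic strain at yield = total_strain - offset = 5.8e-03 - 0.002 = 3.8e-03
sigma_y = E * elastic_strain = 169000 * 3.8e-03
sigma_y = 642.2 MPa


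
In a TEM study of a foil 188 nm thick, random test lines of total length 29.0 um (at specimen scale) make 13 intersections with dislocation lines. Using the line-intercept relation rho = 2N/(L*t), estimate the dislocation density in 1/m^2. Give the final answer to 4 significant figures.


rho = 2N / (L * t)
L = 29.0 um = 2.9e-05 m, t = 188 nm = 1.88e-07 m
rho = 2 * 13 / (2.9e-05 * 1.88e-07)
rho = 4.769e+12 1/m^2


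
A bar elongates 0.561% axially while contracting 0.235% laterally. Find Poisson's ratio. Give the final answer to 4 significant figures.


nu = -epsilon_lat / epsilon_axial
Lateral strain is contraction (negative), so using magnitudes:
nu = 0.235 / 0.561
nu = 0.4189


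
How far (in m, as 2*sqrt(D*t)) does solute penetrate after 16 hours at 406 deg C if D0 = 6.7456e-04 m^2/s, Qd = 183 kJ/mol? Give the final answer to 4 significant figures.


Step 1: D = D0 * exp(-Qd/(R*T))
T = 679.15 K
D = 6.7456e-04 * exp(-183e3 / (8.314 * 679.15)) = 5.67094e-18 m^2/s
Step 2: L = 2*sqrt(D*t)
t = 16 h = 57600 s
L = 2*sqrt(5.67094e-18 * 57600) = 1.143e-06 m


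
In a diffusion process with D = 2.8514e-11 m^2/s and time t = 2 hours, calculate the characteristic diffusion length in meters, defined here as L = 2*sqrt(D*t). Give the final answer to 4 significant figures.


t = 2 hr = 7200 s
Diffusion length = 2*sqrt(D*t)
= 2*sqrt(2.8514e-11 * 7200)
= 9.062e-04 m


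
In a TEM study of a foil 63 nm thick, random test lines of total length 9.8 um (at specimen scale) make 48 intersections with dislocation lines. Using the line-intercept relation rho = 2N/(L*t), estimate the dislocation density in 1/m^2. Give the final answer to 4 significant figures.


rho = 2N / (L * t)
L = 9.8 um = 9.8e-06 m, t = 63 nm = 6.3e-08 m
rho = 2 * 48 / (9.8e-06 * 6.3e-08)
rho = 1.555e+14 1/m^2


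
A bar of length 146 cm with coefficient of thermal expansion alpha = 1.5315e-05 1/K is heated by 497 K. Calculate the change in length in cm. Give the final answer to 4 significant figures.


dL = L0 * alpha * dT
dL = 146 * 1.5315e-05 * 497
dL = 1.111 cm


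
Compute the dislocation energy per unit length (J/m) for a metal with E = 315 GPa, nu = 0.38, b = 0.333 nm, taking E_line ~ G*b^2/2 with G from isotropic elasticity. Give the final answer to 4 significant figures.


Step 1: G = E / (2*(1+nu))
G = 315 / (2*(1+0.38)) = 114.13 GPa = 1.1413e+11 Pa
Step 2: E_line = G*b^2/2
b = 0.333 nm = 3.33e-10 m
E_line = 0.5 * 1.1413e+11 * (3.33e-10)^2 = 6.328e-09 J/m


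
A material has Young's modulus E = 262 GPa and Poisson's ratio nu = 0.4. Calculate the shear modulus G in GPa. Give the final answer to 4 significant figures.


G = E / (2*(1+nu))
G = 262 / (2*(1+0.4))
G = 93.57 GPa


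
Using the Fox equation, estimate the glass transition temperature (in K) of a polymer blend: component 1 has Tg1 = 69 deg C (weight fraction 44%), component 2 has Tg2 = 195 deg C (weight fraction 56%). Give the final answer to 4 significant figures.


1/Tg = w1/Tg1 + w2/Tg2 (in Kelvin)
Tg1 = 342.15 K, Tg2 = 468.15 K
1/Tg = 0.44/342.15 + 0.56/468.15
Tg = 402.9 K


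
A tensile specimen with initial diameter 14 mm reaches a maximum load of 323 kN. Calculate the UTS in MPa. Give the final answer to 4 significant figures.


A0 = pi*(d/2)^2 = pi*(14/2)^2 = 153.938 mm^2
UTS = F_max / A0 = 323*1000 / 153.938
UTS = 2098 MPa


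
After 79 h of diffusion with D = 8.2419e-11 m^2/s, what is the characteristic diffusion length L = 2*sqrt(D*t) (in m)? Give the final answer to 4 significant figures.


t = 79 hr = 284400 s
Diffusion length = 2*sqrt(D*t)
= 2*sqrt(8.2419e-11 * 284400)
= 9.683e-03 m


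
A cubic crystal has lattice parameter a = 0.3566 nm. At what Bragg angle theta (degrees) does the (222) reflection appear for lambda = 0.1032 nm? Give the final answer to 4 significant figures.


d = a / sqrt(h^2+k^2+l^2)
d = 0.3566 / sqrt(12) = 0.102942 nm
lambda = 2*d*sin(theta)  =>  sin(theta) = lambda / (2*d)
sin(theta) = 0.1032 / (2 * 0.102942) = 0.501255
theta = 30.08 deg


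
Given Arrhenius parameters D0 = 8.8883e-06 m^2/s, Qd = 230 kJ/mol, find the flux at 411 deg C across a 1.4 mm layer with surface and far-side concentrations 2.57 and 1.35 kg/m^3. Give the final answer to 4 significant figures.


Step 1: D = D0 * exp(-Qd/(R*T))
T = 411 + 273.15 = 684.15 K
D = 8.8883e-06 * exp(-230e3 / (8.314 * 684.15)) = 2.44206e-23 m^2/s
Step 2: J = D * (C1 - C2) / dx
J = 2.44206e-23 * (2.57 - 1.35) / 1.4e-03
J = 2.128e-20 kg/(m^2*s)


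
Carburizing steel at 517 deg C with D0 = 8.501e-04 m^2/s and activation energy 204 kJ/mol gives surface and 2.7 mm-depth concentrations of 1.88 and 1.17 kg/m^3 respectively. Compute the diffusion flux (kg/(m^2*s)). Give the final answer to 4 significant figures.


Step 1: D = D0 * exp(-Qd/(R*T))
T = 517 + 273.15 = 790.15 K
D = 8.501e-04 * exp(-204e3 / (8.314 * 790.15)) = 2.77399e-17 m^2/s
Step 2: J = D * (C1 - C2) / dx
J = 2.77399e-17 * (1.88 - 1.17) / 2.7e-03
J = 7.295e-15 kg/(m^2*s)


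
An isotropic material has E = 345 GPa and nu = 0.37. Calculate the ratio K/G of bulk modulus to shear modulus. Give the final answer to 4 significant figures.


G = E / (2*(1+nu))
G = 345 / (2*(1+0.37)) = 125.912 GPa
K = E / (3*(1-2*nu))
K = 345 / (3*(1-2*0.37)) = 442.308 GPa
K/G = 442.308 / 125.912 = 3.513


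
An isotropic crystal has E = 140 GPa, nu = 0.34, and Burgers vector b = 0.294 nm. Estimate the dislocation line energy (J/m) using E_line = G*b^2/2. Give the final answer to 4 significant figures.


Step 1: G = E / (2*(1+nu))
G = 140 / (2*(1+0.34)) = 52.2388 GPa = 5.22388e+10 Pa
Step 2: E_line = G*b^2/2
b = 0.294 nm = 2.94e-10 m
E_line = 0.5 * 5.22388e+10 * (2.94e-10)^2 = 2.258e-09 J/m


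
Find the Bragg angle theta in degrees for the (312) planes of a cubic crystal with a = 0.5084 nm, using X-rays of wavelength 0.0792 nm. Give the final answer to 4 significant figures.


d = a / sqrt(h^2+k^2+l^2)
d = 0.5084 / sqrt(14) = 0.135876 nm
lambda = 2*d*sin(theta)  =>  sin(theta) = lambda / (2*d)
sin(theta) = 0.0792 / (2 * 0.135876) = 0.291443
theta = 16.94 deg


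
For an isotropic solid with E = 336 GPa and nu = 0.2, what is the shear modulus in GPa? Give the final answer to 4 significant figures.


G = E / (2*(1+nu))
G = 336 / (2*(1+0.2))
G = 140 GPa


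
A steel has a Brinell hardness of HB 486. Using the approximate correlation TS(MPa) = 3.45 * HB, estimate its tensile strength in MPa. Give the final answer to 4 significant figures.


TS (MPa) = 3.45 * HB
TS = 3.45 * 486
TS = 1677 MPa


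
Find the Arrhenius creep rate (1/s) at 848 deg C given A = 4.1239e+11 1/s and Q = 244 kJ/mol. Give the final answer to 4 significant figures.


rate = A * exp(-Q / (R*T))
T = 848 + 273.15 = 1121.15 K
rate = 4.1239e+11 * exp(-244e3 / (8.314 * 1121.15))
rate = 1.766 1/s


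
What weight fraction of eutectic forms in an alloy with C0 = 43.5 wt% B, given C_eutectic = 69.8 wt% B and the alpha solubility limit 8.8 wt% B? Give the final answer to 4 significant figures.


f_primary = (C_e - C0) / (C_e - C_alpha_max)
f_primary = (69.8 - 43.5) / (69.8 - 8.8)
f_primary = 0.431148
f_eutectic = 1 - 0.431148 = 0.5689


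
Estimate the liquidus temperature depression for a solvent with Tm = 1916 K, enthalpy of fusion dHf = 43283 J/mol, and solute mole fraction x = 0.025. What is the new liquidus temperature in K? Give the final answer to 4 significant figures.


dT = R*Tm^2*x / dHf
dT = 8.314 * 1916^2 * 0.025 / 43283
dT = 17.6288 K
T_new = 1916 - 17.6288 = 1898 K


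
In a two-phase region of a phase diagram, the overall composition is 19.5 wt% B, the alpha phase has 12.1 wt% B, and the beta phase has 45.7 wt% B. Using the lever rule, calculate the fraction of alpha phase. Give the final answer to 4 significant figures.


f_alpha = (C_beta - C0) / (C_beta - C_alpha)
f_alpha = (45.7 - 19.5) / (45.7 - 12.1)
f_alpha = 0.7798


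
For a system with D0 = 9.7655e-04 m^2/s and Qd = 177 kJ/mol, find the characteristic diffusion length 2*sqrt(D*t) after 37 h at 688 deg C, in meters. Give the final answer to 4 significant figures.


Step 1: D = D0 * exp(-Qd/(R*T))
T = 961.15 K
D = 9.7655e-04 * exp(-177e3 / (8.314 * 961.15)) = 2.34481e-13 m^2/s
Step 2: L = 2*sqrt(D*t)
t = 37 h = 133200 s
L = 2*sqrt(2.34481e-13 * 133200) = 3.535e-04 m


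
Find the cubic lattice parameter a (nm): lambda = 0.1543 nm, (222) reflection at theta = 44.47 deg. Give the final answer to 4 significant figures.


d = lambda / (2*sin(theta))
d = 0.1543 / (2*sin(44.47 deg))
d = 0.11013 nm
a = d * sqrt(h^2+k^2+l^2) = 0.11013 * sqrt(12)
a = 0.3815 nm


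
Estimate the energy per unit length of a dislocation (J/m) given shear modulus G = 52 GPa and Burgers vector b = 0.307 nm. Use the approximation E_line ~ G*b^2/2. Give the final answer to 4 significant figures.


E = G*b^2/2
b = 0.307 nm = 3.07e-10 m
G = 52 GPa = 5.2e+10 Pa
E = 0.5 * 5.2e+10 * (3.07e-10)^2
E = 2.45e-09 J/m


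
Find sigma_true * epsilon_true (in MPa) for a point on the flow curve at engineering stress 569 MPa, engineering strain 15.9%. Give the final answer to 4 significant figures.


sigma_true = sigma_eng * (1 + epsilon_eng)
sigma_true = 569 * (1 + 0.159) = 659.471 MPa
epsilon_true = ln(1 + epsilon_eng)
epsilon_true = ln(1 + 0.159) = 0.147558
sigma_true * epsilon_true = 659.471 * 0.147558 = 97.31 MPa


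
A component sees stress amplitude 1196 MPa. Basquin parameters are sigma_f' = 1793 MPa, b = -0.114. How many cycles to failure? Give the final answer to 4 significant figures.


sigma_a = sigma_f' * (2*Nf)^b
2*Nf = (sigma_a / sigma_f')^(1/b)
2*Nf = (1196 / 1793)^(1/-0.114)
2*Nf = 34.8768
Nf = 17.44 cycles


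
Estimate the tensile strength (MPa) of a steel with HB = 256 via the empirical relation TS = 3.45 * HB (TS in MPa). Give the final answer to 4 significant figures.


TS (MPa) = 3.45 * HB
TS = 3.45 * 256
TS = 883.2 MPa


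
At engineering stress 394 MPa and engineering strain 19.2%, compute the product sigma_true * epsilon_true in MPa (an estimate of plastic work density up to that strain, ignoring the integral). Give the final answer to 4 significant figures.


sigma_true = sigma_eng * (1 + epsilon_eng)
sigma_true = 394 * (1 + 0.192) = 469.648 MPa
epsilon_true = ln(1 + epsilon_eng)
epsilon_true = ln(1 + 0.192) = 0.175633
sigma_true * epsilon_true = 469.648 * 0.175633 = 82.49 MPa


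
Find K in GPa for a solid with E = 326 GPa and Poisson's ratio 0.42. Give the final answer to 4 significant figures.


K = E / (3*(1-2*nu))
K = 326 / (3*(1-2*0.42))
K = 679.2 GPa


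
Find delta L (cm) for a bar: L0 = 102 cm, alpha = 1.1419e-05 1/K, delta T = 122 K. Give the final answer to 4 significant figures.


dL = L0 * alpha * dT
dL = 102 * 1.1419e-05 * 122
dL = 0.1421 cm


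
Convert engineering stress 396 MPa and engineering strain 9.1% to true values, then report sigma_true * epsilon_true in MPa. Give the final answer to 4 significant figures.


sigma_true = sigma_eng * (1 + epsilon_eng)
sigma_true = 396 * (1 + 0.091) = 432.036 MPa
epsilon_true = ln(1 + epsilon_eng)
epsilon_true = ln(1 + 0.091) = 0.0870947
sigma_true * epsilon_true = 432.036 * 0.0870947 = 37.63 MPa


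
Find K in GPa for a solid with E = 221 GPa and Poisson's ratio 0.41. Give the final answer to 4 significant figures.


K = E / (3*(1-2*nu))
K = 221 / (3*(1-2*0.41))
K = 409.3 GPa


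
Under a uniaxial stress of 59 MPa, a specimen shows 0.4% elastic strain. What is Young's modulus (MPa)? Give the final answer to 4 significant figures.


E = sigma / epsilon
epsilon = 0.4% = 4e-03
E = 59 / 4e-03
E = 14750 MPa


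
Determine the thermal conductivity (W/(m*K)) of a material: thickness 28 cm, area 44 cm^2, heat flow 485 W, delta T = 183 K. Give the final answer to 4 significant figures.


k = Q*L / (A*dT)
L = 0.28 m, A = 4.4e-03 m^2
k = 485 * 0.28 / (4.4e-03 * 183)
k = 168.7 W/(m*K)


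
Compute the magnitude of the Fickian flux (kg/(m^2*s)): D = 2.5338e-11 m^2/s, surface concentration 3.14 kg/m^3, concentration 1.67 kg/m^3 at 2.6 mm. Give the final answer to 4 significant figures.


J = -D * (dC/dx) = D * (C1 - C2) / dx
J = 2.5338e-11 * (3.14 - 1.67) / 2.6e-03
J = 1.433e-08 kg/(m^2*s)


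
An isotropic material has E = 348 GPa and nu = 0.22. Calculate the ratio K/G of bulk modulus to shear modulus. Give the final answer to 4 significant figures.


G = E / (2*(1+nu))
G = 348 / (2*(1+0.22)) = 142.623 GPa
K = E / (3*(1-2*nu))
K = 348 / (3*(1-2*0.22)) = 207.143 GPa
K/G = 207.143 / 142.623 = 1.452


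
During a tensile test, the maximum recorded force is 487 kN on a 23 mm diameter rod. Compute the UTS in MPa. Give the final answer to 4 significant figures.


A0 = pi*(d/2)^2 = pi*(23/2)^2 = 415.476 mm^2
UTS = F_max / A0 = 487*1000 / 415.476
UTS = 1172 MPa


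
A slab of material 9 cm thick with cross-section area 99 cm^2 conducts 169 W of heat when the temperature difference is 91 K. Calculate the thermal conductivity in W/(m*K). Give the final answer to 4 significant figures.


k = Q*L / (A*dT)
L = 0.09 m, A = 9.9e-03 m^2
k = 169 * 0.09 / (9.9e-03 * 91)
k = 16.88 W/(m*K)


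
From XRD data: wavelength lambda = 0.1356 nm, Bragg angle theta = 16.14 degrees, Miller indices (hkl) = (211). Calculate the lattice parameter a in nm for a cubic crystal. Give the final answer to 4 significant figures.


d = lambda / (2*sin(theta))
d = 0.1356 / (2*sin(16.14 deg))
d = 0.243898 nm
a = d * sqrt(h^2+k^2+l^2) = 0.243898 * sqrt(6)
a = 0.5974 nm


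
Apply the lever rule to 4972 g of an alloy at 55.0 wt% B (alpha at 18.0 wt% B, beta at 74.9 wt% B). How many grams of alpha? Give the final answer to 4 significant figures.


f_alpha = (C_beta - C0) / (C_beta - C_alpha)
f_alpha = (74.9 - 55.0) / (74.9 - 18.0) = 0.349736
m_alpha = f_alpha * m_total = 0.349736 * 4972 = 1739 g


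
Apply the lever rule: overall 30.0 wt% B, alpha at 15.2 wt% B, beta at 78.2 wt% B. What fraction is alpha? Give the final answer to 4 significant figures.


f_alpha = (C_beta - C0) / (C_beta - C_alpha)
f_alpha = (78.2 - 30.0) / (78.2 - 15.2)
f_alpha = 0.7651


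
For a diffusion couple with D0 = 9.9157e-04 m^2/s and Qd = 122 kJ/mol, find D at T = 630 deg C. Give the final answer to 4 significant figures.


D = D0 * exp(-Qd / (R*T))
T = 903.15 K
D = 9.9157e-04 * exp(-122e3 / (8.314 * 903.15))
D = 8.711e-11 m^2/s


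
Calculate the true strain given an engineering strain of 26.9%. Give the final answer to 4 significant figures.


epsilon_true = ln(1 + epsilon_eng)
epsilon_true = ln(1 + 0.269)
epsilon_true = 0.2382


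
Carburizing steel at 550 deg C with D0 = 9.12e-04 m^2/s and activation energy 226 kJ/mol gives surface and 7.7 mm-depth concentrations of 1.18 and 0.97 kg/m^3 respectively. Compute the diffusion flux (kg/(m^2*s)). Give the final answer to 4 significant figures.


Step 1: D = D0 * exp(-Qd/(R*T))
T = 550 + 273.15 = 823.15 K
D = 9.12e-04 * exp(-226e3 / (8.314 * 823.15)) = 4.15138e-18 m^2/s
Step 2: J = D * (C1 - C2) / dx
J = 4.15138e-18 * (1.18 - 0.97) / 7.7e-03
J = 1.132e-16 kg/(m^2*s)


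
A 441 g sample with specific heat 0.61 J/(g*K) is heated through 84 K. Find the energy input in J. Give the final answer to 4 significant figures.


Q = m * cp * dT
Q = 441 * 0.61 * 84
Q = 22600 J


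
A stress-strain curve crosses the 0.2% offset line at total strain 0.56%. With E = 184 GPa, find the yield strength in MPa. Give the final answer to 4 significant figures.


Offset strain = 0.002
Elastic strain at yield = total_strain - offset = 5.6e-03 - 0.002 = 3.6e-03
sigma_y = E * elastic_strain = 184000 * 3.6e-03
sigma_y = 662.4 MPa


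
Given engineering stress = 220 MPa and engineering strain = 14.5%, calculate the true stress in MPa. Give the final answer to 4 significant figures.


sigma_true = sigma_eng * (1 + epsilon_eng)
sigma_true = 220 * (1 + 0.145)
sigma_true = 251.9 MPa


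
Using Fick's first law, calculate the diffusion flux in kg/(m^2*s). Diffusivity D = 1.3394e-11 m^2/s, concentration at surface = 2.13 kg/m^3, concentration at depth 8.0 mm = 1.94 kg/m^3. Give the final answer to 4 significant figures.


J = -D * (dC/dx) = D * (C1 - C2) / dx
J = 1.3394e-11 * (2.13 - 1.94) / 8e-03
J = 3.181e-10 kg/(m^2*s)


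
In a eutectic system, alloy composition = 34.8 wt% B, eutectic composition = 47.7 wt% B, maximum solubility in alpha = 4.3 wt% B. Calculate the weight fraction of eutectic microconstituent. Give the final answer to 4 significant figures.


f_primary = (C_e - C0) / (C_e - C_alpha_max)
f_primary = (47.7 - 34.8) / (47.7 - 4.3)
f_primary = 0.297235
f_eutectic = 1 - 0.297235 = 0.7028


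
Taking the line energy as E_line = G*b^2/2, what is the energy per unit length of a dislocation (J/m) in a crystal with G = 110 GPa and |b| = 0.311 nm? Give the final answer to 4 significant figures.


E = G*b^2/2
b = 0.311 nm = 3.11e-10 m
G = 110 GPa = 1.1e+11 Pa
E = 0.5 * 1.1e+11 * (3.11e-10)^2
E = 5.32e-09 J/m


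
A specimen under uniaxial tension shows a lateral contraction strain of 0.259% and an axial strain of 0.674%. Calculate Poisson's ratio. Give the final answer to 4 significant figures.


nu = -epsilon_lat / epsilon_axial
Lateral strain is contraction (negative), so using magnitudes:
nu = 0.259 / 0.674
nu = 0.3843


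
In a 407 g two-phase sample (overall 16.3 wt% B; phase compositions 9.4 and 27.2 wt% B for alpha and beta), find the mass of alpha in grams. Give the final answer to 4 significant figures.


f_alpha = (C_beta - C0) / (C_beta - C_alpha)
f_alpha = (27.2 - 16.3) / (27.2 - 9.4) = 0.61236
m_alpha = f_alpha * m_total = 0.61236 * 407 = 249.2 g


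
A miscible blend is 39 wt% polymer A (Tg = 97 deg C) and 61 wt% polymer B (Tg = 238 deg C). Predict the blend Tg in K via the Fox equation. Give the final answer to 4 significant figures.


1/Tg = w1/Tg1 + w2/Tg2 (in Kelvin)
Tg1 = 370.15 K, Tg2 = 511.15 K
1/Tg = 0.39/370.15 + 0.61/511.15
Tg = 445 K


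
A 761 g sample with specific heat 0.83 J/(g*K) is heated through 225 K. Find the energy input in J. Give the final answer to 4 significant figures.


Q = m * cp * dT
Q = 761 * 0.83 * 225
Q = 142100 J


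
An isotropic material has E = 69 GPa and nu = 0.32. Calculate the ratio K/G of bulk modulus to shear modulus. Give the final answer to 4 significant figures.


G = E / (2*(1+nu))
G = 69 / (2*(1+0.32)) = 26.1364 GPa
K = E / (3*(1-2*nu))
K = 69 / (3*(1-2*0.32)) = 63.8889 GPa
K/G = 63.8889 / 26.1364 = 2.444


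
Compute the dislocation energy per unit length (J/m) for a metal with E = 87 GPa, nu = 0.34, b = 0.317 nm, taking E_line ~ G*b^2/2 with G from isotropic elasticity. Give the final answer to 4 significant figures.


Step 1: G = E / (2*(1+nu))
G = 87 / (2*(1+0.34)) = 32.4627 GPa = 3.24627e+10 Pa
Step 2: E_line = G*b^2/2
b = 0.317 nm = 3.17e-10 m
E_line = 0.5 * 3.24627e+10 * (3.17e-10)^2 = 1.631e-09 J/m


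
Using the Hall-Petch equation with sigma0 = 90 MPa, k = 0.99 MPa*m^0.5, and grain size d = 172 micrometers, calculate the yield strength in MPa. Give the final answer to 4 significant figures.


sigma_y = sigma0 + k / sqrt(d)
d = 172 um = 1.72e-04 m
sigma_y = 90 + 0.99 / sqrt(1.72e-04)
sigma_y = 165.5 MPa


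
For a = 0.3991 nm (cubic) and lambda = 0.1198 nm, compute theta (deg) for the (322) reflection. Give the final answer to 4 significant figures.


d = a / sqrt(h^2+k^2+l^2)
d = 0.3991 / sqrt(17) = 0.096796 nm
lambda = 2*d*sin(theta)  =>  sin(theta) = lambda / (2*d)
sin(theta) = 0.1198 / (2 * 0.096796) = 0.618827
theta = 38.23 deg


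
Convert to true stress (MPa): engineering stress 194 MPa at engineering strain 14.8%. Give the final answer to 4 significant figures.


sigma_true = sigma_eng * (1 + epsilon_eng)
sigma_true = 194 * (1 + 0.148)
sigma_true = 222.7 MPa


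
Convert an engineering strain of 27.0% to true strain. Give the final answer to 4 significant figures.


epsilon_true = ln(1 + epsilon_eng)
epsilon_true = ln(1 + 0.27)
epsilon_true = 0.239


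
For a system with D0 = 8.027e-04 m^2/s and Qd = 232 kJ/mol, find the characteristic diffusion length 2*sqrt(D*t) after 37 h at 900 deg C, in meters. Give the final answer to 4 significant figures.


Step 1: D = D0 * exp(-Qd/(R*T))
T = 1173.15 K
D = 8.027e-04 * exp(-232e3 / (8.314 * 1173.15)) = 3.75278e-14 m^2/s
Step 2: L = 2*sqrt(D*t)
t = 37 h = 133200 s
L = 2*sqrt(3.75278e-14 * 133200) = 1.414e-04 m


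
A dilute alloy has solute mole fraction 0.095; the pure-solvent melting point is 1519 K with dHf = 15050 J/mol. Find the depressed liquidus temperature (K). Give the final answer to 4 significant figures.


dT = R*Tm^2*x / dHf
dT = 8.314 * 1519^2 * 0.095 / 15050
dT = 121.091 K
T_new = 1519 - 121.091 = 1398 K


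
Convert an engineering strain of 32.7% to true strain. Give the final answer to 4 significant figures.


epsilon_true = ln(1 + epsilon_eng)
epsilon_true = ln(1 + 0.327)
epsilon_true = 0.2829


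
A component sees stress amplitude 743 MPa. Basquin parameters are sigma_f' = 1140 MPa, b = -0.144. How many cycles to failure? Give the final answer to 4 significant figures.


sigma_a = sigma_f' * (2*Nf)^b
2*Nf = (sigma_a / sigma_f')^(1/b)
2*Nf = (743 / 1140)^(1/-0.144)
2*Nf = 19.5472
Nf = 9.774 cycles


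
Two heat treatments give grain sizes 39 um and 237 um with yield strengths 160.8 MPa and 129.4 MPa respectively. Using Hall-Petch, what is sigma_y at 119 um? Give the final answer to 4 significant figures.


sigma_y = sigma0 + k / sqrt(d)
1/sqrt(d1) = 1/sqrt(3.9e-05) = 160.128;  1/sqrt(d2) = 64.957
k = (sigma1 - sigma2) / (1/sqrt(d1) - 1/sqrt(d2)) = (160.8 - 129.4) / (160.128 - 64.957) = 0.329932 MPa*m^0.5
sigma0 = sigma1 - k/sqrt(d1) = 160.8 - 0.329932*160.128 = 107.969 MPa
sigma_y(d3) = 107.969 + 0.329932 / sqrt(1.19e-04) = 138.2 MPa


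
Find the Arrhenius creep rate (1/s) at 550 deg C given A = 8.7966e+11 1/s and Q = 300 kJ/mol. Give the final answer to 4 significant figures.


rate = A * exp(-Q / (R*T))
T = 550 + 273.15 = 823.15 K
rate = 8.7966e+11 * exp(-300e3 / (8.314 * 823.15))
rate = 8.063e-08 1/s


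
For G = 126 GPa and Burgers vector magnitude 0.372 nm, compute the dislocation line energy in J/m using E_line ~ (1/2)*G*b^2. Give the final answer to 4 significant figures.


E = G*b^2/2
b = 0.372 nm = 3.72e-10 m
G = 126 GPa = 1.26e+11 Pa
E = 0.5 * 1.26e+11 * (3.72e-10)^2
E = 8.718e-09 J/m


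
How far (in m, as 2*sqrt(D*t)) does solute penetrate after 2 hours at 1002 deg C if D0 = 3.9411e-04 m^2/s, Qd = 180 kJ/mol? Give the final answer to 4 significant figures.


Step 1: D = D0 * exp(-Qd/(R*T))
T = 1275.15 K
D = 3.9411e-04 * exp(-180e3 / (8.314 * 1275.15)) = 1.66693e-11 m^2/s
Step 2: L = 2*sqrt(D*t)
t = 2 h = 7200 s
L = 2*sqrt(1.66693e-11 * 7200) = 6.929e-04 m


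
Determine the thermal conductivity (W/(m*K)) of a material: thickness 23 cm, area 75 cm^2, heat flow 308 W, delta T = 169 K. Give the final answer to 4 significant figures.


k = Q*L / (A*dT)
L = 0.23 m, A = 7.5e-03 m^2
k = 308 * 0.23 / (7.5e-03 * 169)
k = 55.89 W/(m*K)


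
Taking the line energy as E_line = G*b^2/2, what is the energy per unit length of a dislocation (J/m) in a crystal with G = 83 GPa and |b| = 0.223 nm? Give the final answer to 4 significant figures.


E = G*b^2/2
b = 0.223 nm = 2.23e-10 m
G = 83 GPa = 8.3e+10 Pa
E = 0.5 * 8.3e+10 * (2.23e-10)^2
E = 2.064e-09 J/m


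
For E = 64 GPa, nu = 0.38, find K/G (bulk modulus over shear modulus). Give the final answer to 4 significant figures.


G = E / (2*(1+nu))
G = 64 / (2*(1+0.38)) = 23.1884 GPa
K = E / (3*(1-2*nu))
K = 64 / (3*(1-2*0.38)) = 88.8889 GPa
K/G = 88.8889 / 23.1884 = 3.833


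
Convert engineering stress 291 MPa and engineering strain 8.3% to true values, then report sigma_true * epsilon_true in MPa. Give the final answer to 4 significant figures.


sigma_true = sigma_eng * (1 + epsilon_eng)
sigma_true = 291 * (1 + 0.083) = 315.153 MPa
epsilon_true = ln(1 + epsilon_eng)
epsilon_true = ln(1 + 0.083) = 0.079735
sigma_true * epsilon_true = 315.153 * 0.079735 = 25.13 MPa


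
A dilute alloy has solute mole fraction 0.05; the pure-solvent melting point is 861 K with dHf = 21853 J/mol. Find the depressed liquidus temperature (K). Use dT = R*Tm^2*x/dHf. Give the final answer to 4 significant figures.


dT = R*Tm^2*x / dHf
dT = 8.314 * 861^2 * 0.05 / 21853
dT = 14.1018 K
T_new = 861 - 14.1018 = 846.9 K


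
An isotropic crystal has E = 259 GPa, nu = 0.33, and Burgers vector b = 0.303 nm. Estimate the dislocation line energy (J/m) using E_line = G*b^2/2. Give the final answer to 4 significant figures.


Step 1: G = E / (2*(1+nu))
G = 259 / (2*(1+0.33)) = 97.3684 GPa = 9.73684e+10 Pa
Step 2: E_line = G*b^2/2
b = 0.303 nm = 3.03e-10 m
E_line = 0.5 * 9.73684e+10 * (3.03e-10)^2 = 4.47e-09 J/m


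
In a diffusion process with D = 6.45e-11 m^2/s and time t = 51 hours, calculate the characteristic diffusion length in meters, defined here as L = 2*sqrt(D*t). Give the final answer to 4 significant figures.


t = 51 hr = 183600 s
Diffusion length = 2*sqrt(D*t)
= 2*sqrt(6.45e-11 * 183600)
= 6.882e-03 m


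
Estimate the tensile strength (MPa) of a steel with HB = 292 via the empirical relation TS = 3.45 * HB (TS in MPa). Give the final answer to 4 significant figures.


TS (MPa) = 3.45 * HB
TS = 3.45 * 292
TS = 1007 MPa


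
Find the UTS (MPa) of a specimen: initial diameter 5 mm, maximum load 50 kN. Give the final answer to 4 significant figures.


A0 = pi*(d/2)^2 = pi*(5/2)^2 = 19.635 mm^2
UTS = F_max / A0 = 50*1000 / 19.635
UTS = 2546 MPa


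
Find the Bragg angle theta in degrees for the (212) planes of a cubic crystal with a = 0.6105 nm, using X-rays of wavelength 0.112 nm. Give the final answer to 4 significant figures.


d = a / sqrt(h^2+k^2+l^2)
d = 0.6105 / sqrt(9) = 0.2035 nm
lambda = 2*d*sin(theta)  =>  sin(theta) = lambda / (2*d)
sin(theta) = 0.112 / (2 * 0.2035) = 0.275184
theta = 15.97 deg


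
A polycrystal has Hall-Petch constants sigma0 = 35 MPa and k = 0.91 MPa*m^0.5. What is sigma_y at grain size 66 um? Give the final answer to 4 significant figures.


sigma_y = sigma0 + k / sqrt(d)
d = 66 um = 6.6e-05 m
sigma_y = 35 + 0.91 / sqrt(6.6e-05)
sigma_y = 147 MPa


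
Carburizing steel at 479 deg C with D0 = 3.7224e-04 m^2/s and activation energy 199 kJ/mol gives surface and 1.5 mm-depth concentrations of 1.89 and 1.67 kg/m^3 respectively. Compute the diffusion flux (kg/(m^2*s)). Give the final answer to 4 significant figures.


Step 1: D = D0 * exp(-Qd/(R*T))
T = 479 + 273.15 = 752.15 K
D = 3.7224e-04 * exp(-199e3 / (8.314 * 752.15)) = 5.62795e-18 m^2/s
Step 2: J = D * (C1 - C2) / dx
J = 5.62795e-18 * (1.89 - 1.67) / 1.5e-03
J = 8.254e-16 kg/(m^2*s)


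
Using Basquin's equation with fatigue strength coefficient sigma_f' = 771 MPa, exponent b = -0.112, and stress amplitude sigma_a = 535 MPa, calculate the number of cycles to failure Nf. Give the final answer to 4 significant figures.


sigma_a = sigma_f' * (2*Nf)^b
2*Nf = (sigma_a / sigma_f')^(1/b)
2*Nf = (535 / 771)^(1/-0.112)
2*Nf = 26.1198
Nf = 13.06 cycles


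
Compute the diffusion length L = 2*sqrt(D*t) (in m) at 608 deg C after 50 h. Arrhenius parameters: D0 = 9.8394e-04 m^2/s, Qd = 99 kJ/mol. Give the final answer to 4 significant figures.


Step 1: D = D0 * exp(-Qd/(R*T))
T = 881.15 K
D = 9.8394e-04 * exp(-99e3 / (8.314 * 881.15)) = 1.33054e-09 m^2/s
Step 2: L = 2*sqrt(D*t)
t = 50 h = 180000 s
L = 2*sqrt(1.33054e-09 * 180000) = 0.03095 m
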